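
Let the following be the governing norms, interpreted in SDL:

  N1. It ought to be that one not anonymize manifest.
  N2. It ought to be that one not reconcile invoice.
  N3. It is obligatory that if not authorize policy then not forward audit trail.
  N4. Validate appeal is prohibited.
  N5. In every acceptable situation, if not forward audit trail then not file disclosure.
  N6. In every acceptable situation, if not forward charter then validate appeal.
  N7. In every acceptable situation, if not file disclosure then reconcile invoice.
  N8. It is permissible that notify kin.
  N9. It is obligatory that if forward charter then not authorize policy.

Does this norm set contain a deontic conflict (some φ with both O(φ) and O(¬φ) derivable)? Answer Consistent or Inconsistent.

Premise 2 states O(¬reconcile_invoice) outright.
Premise 7, O(¬file_disclosure → reconcile_invoice), contraposes to O(¬reconcile_invoice → file_disclosure); with O(¬reconcile_invoice) we get O(file_disclosure).
The contrapositive of premise 5 (O(¬forward_audit_trail → ¬file_disclosure)) is O(file_disclosure → forward_audit_trail), and O(file_disclosure) is already established, so O(forward_audit_trail).
The contrapositive of premise 3 (O(¬authorize_policy → ¬forward_audit_trail)) is O(forward_audit_trail → authorize_policy), and O(forward_audit_trail) is already established, so O(authorize_policy).
Premise 9, O(forward_charter → ¬authorize_policy), contraposes to O(authorize_policy → ¬forward_charter); with O(authorize_policy) we get O(¬forward_charter).
Premise 6 is O(¬forward_charter → validate_appeal); since O(¬forward_charter), deontic closure gives O(validate_appeal).
However, F(validate_appeal) at premise 4 amounts to O(¬validate_appeal).
We now have both O(validate_appeal) and O(¬validate_appeal) — validate_appeal is simultaneously obligatory and forbidden, violating the D-axiom.

Inconsistent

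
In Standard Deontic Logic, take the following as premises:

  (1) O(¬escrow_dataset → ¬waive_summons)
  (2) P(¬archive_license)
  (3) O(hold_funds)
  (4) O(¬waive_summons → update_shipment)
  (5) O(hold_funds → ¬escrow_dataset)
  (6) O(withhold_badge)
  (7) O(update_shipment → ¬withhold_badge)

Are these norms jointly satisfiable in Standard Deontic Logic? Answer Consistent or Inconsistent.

Inconsistent

Premise 6 states O(withhold_badge) outright.
The contrapositive of premise 7 (O(update_shipment → ¬withhold_badge)) is O(withhold_badge → ¬update_shipment), and O(withhold_badge) is already established, so O(¬update_shipment).
Premise 4 is O(¬waive_summons → update_shipment); contrapositively O(¬update_shipment → waive_summons). Since O(¬update_shipment) holds, K gives O(waive_summons).
The contrapositive of premise 1 (O(¬escrow_dataset → ¬waive_summons)) is O(waive_summons → escrow_dataset), and O(waive_summons) is already established, so O(escrow_dataset).
The contrapositive of premise 5 (O(hold_funds → ¬escrow_dataset)) is O(escrow_dataset → ¬hold_funds), and O(escrow_dataset) is already established, so O(¬hold_funds).
However, premise 3 gives O(hold_funds).
We now have both O(¬hold_funds) and O(hold_funds) — hold_funds is simultaneously obligatory and forbidden, violating the D-axiom.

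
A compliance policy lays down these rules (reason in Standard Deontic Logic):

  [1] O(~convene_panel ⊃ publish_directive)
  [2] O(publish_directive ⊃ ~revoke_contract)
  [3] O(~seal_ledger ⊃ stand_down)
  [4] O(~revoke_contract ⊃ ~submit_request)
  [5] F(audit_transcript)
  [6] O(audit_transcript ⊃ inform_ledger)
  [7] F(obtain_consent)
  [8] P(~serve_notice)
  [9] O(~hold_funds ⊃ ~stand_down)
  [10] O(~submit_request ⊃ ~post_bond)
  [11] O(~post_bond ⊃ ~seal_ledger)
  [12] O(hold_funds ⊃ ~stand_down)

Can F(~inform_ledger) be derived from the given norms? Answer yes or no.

Premise 6 is O(audit_transcript ⊃ inform_ledger), but O(audit_transcript) is not derivable from the premises, so it does not yield O(inform_ledger).
No other premise forces O(inform_ledger). An ideal world satisfying every premise can still have ~inform_ledger true, so F(~inform_ledger) is not derivable.

No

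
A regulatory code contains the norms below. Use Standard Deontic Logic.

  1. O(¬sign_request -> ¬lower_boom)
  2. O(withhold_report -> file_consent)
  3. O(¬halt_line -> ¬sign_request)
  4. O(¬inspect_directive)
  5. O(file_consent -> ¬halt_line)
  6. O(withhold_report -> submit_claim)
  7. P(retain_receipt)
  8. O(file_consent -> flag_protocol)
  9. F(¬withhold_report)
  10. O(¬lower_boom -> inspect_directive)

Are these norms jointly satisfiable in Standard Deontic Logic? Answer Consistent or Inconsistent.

Inconsistent

Premise 4 gives O(¬inspect_directive).
Premise 10 is O(¬lower_boom -> inspect_directive); contrapositively O(¬inspect_directive -> lower_boom). Since O(¬inspect_directive) holds, K gives O(lower_boom).
Premise 1 is O(¬sign_request -> ¬lower_boom); contrapositively O(lower_boom -> sign_request). Since O(lower_boom) holds, K gives O(sign_request).
The contrapositive of premise 3 (O(¬halt_line -> ¬sign_request)) is O(sign_request -> halt_line), and O(sign_request) is already established, so O(halt_line).
The contrapositive of premise 5 (O(file_consent -> ¬halt_line)) is O(halt_line -> ¬file_consent), and O(halt_line) is already established, so O(¬file_consent).
Premise 2, O(withhold_report -> file_consent), contraposes to O(¬file_consent -> ¬withhold_report); with O(¬file_consent) we get O(¬withhold_report).
Yet premise 9 is F(¬withhold_report), i.e. O(withhold_report).
We now have both O(¬withhold_report) and O(withhold_report) — withhold_report is simultaneously obligatory and forbidden, violating the D-axiom.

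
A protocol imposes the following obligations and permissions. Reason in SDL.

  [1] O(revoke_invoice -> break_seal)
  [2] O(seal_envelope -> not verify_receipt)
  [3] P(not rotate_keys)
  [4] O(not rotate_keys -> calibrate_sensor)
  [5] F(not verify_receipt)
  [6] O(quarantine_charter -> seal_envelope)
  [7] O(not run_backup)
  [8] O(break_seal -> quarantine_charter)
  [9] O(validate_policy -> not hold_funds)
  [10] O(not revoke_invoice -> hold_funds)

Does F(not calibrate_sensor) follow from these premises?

No

Premise 4 is O(not rotate_keys -> calibrate_sensor), but O(not rotate_keys) is not derivable from the premises (the permission P(not rotate_keys) asserts only not O(rotate_keys), not O(not rotate_keys)), so it does not yield O(calibrate_sensor).
No other premise forces O(calibrate_sensor). An ideal world satisfying every premise can still have not calibrate_sensor true, so F(not calibrate_sensor) is not derivable.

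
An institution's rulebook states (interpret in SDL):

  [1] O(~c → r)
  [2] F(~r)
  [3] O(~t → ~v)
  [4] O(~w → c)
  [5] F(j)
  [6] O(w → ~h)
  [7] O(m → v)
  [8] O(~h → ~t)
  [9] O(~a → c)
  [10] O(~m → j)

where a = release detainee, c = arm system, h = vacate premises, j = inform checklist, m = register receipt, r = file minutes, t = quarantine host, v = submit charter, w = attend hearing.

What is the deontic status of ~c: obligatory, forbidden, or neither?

Forbidden

Premise 5, F(j), is equivalent to O(~j).
Premise 10 is O(~m → j); contrapositively O(~j → m). Since O(~j) holds, K gives O(m).
With premise 7, O(m → v), the K-axiom yields O(v).
Premise 3, O(~t → ~v), contraposes to O(v → t); with O(v) we get O(t).
Premise 8 is O(~h → ~t); contrapositively O(t → h). Since O(t) holds, K gives O(h).
The contrapositive of premise 6 (O(w → ~h)) is O(h → ~w), and O(h) is already established, so O(~w).
With premise 4, O(~w → c), the K-axiom yields O(c).
Premises 1, 2, 9 do not contribute to this derivation.
Thus O(c), which is F(~c): ~c is forbidden.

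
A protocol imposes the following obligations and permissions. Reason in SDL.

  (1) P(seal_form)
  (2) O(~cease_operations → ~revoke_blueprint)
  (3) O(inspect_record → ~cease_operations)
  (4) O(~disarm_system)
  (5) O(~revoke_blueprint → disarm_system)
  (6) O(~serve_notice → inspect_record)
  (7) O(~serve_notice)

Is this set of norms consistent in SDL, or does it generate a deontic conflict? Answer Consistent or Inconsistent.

Premise 4 states O(~disarm_system) outright.
The contrapositive of premise 5 (O(~revoke_blueprint → disarm_system)) is O(~disarm_system → revoke_blueprint), and O(~disarm_system) is already established, so O(revoke_blueprint).
Premise 2, O(~cease_operations → ~revoke_blueprint), contraposes to O(revoke_blueprint → cease_operations); with O(revoke_blueprint) we get O(cease_operations).
Premise 3 is O(inspect_record → ~cease_operations); contrapositively O(cease_operations → ~inspect_record). Since O(cease_operations) holds, K gives O(~inspect_record).
The contrapositive of premise 6 (O(~serve_notice → inspect_record)) is O(~inspect_record → serve_notice), and O(~inspect_record) is already established, so O(serve_notice).
Yet premise 7 states O(~serve_notice).
We now have both O(serve_notice) and O(~serve_notice) — serve_notice is simultaneously obligatory and forbidden, violating the D-axiom.

Inconsistent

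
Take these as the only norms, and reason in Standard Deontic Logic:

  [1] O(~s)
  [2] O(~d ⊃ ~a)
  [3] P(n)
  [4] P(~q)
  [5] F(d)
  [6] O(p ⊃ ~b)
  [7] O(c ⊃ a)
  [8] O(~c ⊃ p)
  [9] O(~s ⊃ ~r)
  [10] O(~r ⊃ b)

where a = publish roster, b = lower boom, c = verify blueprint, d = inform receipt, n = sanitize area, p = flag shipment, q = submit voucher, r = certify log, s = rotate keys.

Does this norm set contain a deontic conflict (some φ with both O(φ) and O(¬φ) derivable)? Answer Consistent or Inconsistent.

Premise 1 states O(~s) outright.
From O(~s) and premise 9, O(~s ⊃ ~r), we obtain O(~r).
Premise 10 is O(~r ⊃ b); since O(~r), deontic closure gives O(b).
Premise 6, O(p ⊃ ~b), contraposes to O(b ⊃ ~p); with O(b) we get O(~p).
Premise 8 is O(~c ⊃ p); contrapositively O(~p ⊃ c). Since O(~p) holds, K gives O(c).
With premise 7, O(c ⊃ a), the K-axiom yields O(a).
Premise 2 is O(~d ⊃ ~a); contrapositively O(a ⊃ d). Since O(a) holds, K gives O(d).
But premise 5, F(d), means O(~d).
We now have both O(d) and O(~d) — d is simultaneously obligatory and forbidden, violating the D-axiom.

Inconsistent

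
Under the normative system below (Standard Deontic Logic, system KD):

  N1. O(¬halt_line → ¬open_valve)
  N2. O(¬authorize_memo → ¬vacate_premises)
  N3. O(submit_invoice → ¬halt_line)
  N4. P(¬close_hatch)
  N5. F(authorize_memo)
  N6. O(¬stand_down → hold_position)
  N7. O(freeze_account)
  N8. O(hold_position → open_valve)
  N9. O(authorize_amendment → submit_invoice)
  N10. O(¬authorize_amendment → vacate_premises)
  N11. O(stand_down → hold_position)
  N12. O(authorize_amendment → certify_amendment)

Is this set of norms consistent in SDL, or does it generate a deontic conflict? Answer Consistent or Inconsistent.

Premises 11 and 6 cover both cases: O(stand_down → hold_position) and O(¬stand_down → hold_position). Since stand_down ∨ ¬stand_down is a tautology, O(hold_position) follows.
Applying K to premise 8 (O(hold_position → open_valve)) and O(hold_position) yields O(open_valve).
Premise 1 is O(¬halt_line → ¬open_valve); contrapositively O(open_valve → halt_line). Since O(open_valve) holds, K gives O(halt_line).
The contrapositive of premise 3 (O(submit_invoice → ¬halt_line)) is O(halt_line → ¬submit_invoice), and O(halt_line) is already established, so O(¬submit_invoice).
Premise 9 is O(authorize_amendment → submit_invoice); contrapositively O(¬submit_invoice → ¬authorize_amendment). Since O(¬submit_invoice) holds, K gives O(¬authorize_amendment).
With premise 10, O(¬authorize_amendment → vacate_premises), the K-axiom yields O(vacate_premises).
Premise 2, O(¬authorize_memo → ¬vacate_premises), contraposes to O(vacate_premises → authorize_memo); with O(vacate_premises) we get O(authorize_memo).
But premise 5, F(authorize_memo), means O(¬authorize_memo).
We now have both O(authorize_memo) and O(¬authorize_memo) — authorize_memo is simultaneously obligatory and forbidden, violating the D-axiom.

Inconsistent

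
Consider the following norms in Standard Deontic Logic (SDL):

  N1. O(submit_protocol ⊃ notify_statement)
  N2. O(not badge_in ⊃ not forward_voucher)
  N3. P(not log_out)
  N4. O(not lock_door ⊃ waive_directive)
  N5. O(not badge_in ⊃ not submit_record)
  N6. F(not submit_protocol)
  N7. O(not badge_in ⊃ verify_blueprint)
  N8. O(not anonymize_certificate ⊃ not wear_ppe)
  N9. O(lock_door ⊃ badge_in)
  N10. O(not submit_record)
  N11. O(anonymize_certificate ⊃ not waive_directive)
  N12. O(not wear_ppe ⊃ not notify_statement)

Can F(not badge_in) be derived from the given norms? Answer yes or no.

Premise 6, F(not submit_protocol), is equivalent to O(submit_protocol).
From O(submit_protocol) and premise 1, O(submit_protocol ⊃ notify_statement), we obtain O(notify_statement).
Premise 12, O(not wear_ppe ⊃ not notify_statement), contraposes to O(notify_statement ⊃ wear_ppe); with O(notify_statement) we get O(wear_ppe).
The contrapositive of premise 8 (O(not anonymize_certificate ⊃ not wear_ppe)) is O(wear_ppe ⊃ anonymize_certificate), and O(wear_ppe) is already established, so O(anonymize_certificate).
Applying K to premise 11 (O(anonymize_certificate ⊃ not waive_directive)) and O(anonymize_certificate) yields O(not waive_directive).
The contrapositive of premise 4 (O(not lock_door ⊃ waive_directive)) is O(not waive_directive ⊃ lock_door), and O(not waive_directive) is already established, so O(lock_door).
With premise 9, O(lock_door ⊃ badge_in), the K-axiom yields O(badge_in).
Premises 2, 3, 5, 7, 10 do not contribute to this derivation.
So O(badge_in) holds, i.e. F(not badge_in). The claim follows.

Yes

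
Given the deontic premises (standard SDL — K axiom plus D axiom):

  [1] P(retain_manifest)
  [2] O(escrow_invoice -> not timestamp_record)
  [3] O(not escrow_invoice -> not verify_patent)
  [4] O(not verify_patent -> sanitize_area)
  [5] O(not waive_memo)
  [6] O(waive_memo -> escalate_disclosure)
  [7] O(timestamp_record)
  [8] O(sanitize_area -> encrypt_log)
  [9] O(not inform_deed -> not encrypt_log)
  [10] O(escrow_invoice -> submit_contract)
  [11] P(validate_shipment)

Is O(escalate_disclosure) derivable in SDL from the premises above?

No

Premise 6 is O(waive_memo -> escalate_disclosure), but O(waive_memo) is not derivable from the premises, so it does not yield O(escalate_disclosure).
No other premise forces O(escalate_disclosure). An ideal world satisfying every premise can still have escalate_disclosure false, so O(escalate_disclosure) is not derivable.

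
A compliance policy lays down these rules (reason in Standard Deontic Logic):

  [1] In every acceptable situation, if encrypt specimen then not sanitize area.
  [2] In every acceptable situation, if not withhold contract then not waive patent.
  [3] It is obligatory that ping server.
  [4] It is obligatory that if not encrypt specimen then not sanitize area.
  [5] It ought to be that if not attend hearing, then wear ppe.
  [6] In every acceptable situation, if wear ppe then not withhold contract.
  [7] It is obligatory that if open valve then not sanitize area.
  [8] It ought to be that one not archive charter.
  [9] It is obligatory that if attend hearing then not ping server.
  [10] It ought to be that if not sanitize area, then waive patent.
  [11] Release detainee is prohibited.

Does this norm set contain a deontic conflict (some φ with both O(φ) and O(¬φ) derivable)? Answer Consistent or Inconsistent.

Inconsistent

Premises 4 and 1 cover both cases: O(¬encrypt_specimen → ¬sanitize_area) and O(encrypt_specimen → ¬sanitize_area). Since ¬encrypt_specimen ∨ encrypt_specimen is a tautology, O(¬sanitize_area) follows.
Applying K to premise 10 (O(¬sanitize_area → waive_patent)) and O(¬sanitize_area) yields O(waive_patent).
Premise 2, O(¬withhold_contract → ¬waive_patent), contraposes to O(waive_patent → withhold_contract); with O(waive_patent) we get O(withhold_contract).
Premise 6 is O(wear_ppe → ¬withhold_contract); contrapositively O(withhold_contract → ¬wear_ppe). Since O(withhold_contract) holds, K gives O(¬wear_ppe).
Premise 5 is O(¬attend_hearing → wear_ppe); contrapositively O(¬wear_ppe → attend_hearing). Since O(¬wear_ppe) holds, K gives O(attend_hearing).
Applying K to premise 9 (O(attend_hearing → ¬ping_server)) and O(attend_hearing) yields O(¬ping_server).
However, premise 3 gives O(ping_server).
We now have both O(¬ping_server) and O(ping_server) — ping_server is simultaneously obligatory and forbidden, violating the D-axiom.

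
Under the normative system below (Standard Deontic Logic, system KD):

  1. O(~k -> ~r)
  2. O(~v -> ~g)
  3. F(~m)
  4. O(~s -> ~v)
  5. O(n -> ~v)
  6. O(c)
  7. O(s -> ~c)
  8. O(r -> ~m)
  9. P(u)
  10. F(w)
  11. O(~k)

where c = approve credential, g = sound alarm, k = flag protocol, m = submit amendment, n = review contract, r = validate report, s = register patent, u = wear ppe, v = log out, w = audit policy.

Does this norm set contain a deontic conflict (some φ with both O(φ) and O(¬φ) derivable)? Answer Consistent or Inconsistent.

Consistent

Premise 8 is O(r -> ~m), but O(r) is not derivable from the premises, so it does not yield O(~m).
So O(~m) is not derivable, and the apparent clash with O(m) does not arise.
A world satisfying every obligation exists (e.g. c=true, g=false, k=false, m=true, n=false, r=false, s=false, u=false, v=false, w=false); no atom is both obligatory and forbidden, so the set is consistent.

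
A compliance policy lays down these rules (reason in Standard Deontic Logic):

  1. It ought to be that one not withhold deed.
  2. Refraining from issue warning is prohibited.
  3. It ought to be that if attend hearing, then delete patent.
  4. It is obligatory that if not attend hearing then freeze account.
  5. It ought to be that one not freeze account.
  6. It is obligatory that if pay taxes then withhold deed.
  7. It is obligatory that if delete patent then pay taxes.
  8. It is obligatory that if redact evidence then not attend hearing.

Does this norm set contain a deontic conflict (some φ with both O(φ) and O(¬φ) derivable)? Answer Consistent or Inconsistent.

Inconsistent

From premise 1 we have O(¬withhold_deed).
The contrapositive of premise 6 (O(pay_taxes → withhold_deed)) is O(¬withhold_deed → ¬pay_taxes), and O(¬withhold_deed) is already established, so O(¬pay_taxes).
The contrapositive of premise 7 (O(delete_patent → pay_taxes)) is O(¬pay_taxes → ¬delete_patent), and O(¬pay_taxes) is already established, so O(¬delete_patent).
The contrapositive of premise 3 (O(attend_hearing → delete_patent)) is O(¬delete_patent → ¬attend_hearing), and O(¬delete_patent) is already established, so O(¬attend_hearing).
Premise 4 is O(¬attend_hearing → freeze_account); since O(¬attend_hearing), deontic closure gives O(freeze_account).
Yet premise 5 states O(¬freeze_account).
We now have both O(freeze_account) and O(¬freeze_account) — freeze_account is simultaneously obligatory and forbidden, violating the D-axiom.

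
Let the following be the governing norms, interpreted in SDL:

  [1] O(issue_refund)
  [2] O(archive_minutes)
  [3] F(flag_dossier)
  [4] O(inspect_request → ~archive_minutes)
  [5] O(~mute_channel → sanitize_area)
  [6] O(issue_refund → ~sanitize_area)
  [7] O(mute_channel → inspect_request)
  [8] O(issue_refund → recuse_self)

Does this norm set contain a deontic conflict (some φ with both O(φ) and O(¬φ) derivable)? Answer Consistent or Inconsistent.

Inconsistent

Premise 2 states O(archive_minutes) outright.
Premise 4, O(inspect_request → ~archive_minutes), contraposes to O(archive_minutes → ~inspect_request); with O(archive_minutes) we get O(~inspect_request).
Premise 7 is O(mute_channel → inspect_request); contrapositively O(~inspect_request → ~mute_channel). Since O(~inspect_request) holds, K gives O(~mute_channel).
From O(~mute_channel) and premise 5, O(~mute_channel → sanitize_area), we obtain O(sanitize_area).
Premise 6 is O(issue_refund → ~sanitize_area); contrapositively O(sanitize_area → ~issue_refund). Since O(sanitize_area) holds, K gives O(~issue_refund).
But premise 1 directly asserts O(issue_refund).
We now have both O(~issue_refund) and O(issue_refund) — issue_refund is simultaneously obligatory and forbidden, violating the D-axiom.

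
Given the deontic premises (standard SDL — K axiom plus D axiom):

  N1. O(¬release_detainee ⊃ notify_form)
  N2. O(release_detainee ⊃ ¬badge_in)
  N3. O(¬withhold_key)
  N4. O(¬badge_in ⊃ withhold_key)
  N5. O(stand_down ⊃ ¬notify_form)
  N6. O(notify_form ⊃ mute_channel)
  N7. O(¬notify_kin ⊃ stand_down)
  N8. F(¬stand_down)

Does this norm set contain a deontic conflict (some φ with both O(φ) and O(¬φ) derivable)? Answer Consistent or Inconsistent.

Inconsistent

Premise 8 is F(¬stand_down), i.e. O(stand_down).
With premise 5, O(stand_down ⊃ ¬notify_form), the K-axiom yields O(¬notify_form).
Premise 1, O(¬release_detainee ⊃ notify_form), contraposes to O(¬notify_form ⊃ release_detainee); with O(¬notify_form) we get O(release_detainee).
Applying K to premise 2 (O(release_detainee ⊃ ¬badge_in)) and O(release_detainee) yields O(¬badge_in).
With premise 4, O(¬badge_in ⊃ withhold_key), the K-axiom yields O(withhold_key).
However, premise 3 gives O(¬withhold_key).
We now have both O(withhold_key) and O(¬withhold_key) — withhold_key is simultaneously obligatory and forbidden, violating the D-axiom.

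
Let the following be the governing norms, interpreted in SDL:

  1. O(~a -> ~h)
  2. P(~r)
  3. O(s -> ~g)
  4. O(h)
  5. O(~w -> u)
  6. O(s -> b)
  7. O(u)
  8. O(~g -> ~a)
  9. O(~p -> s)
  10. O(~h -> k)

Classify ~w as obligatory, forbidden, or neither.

Neither

Premise 5 is O(~w -> u); even if O(u) held, inferring O(~w) would be affirming the consequent — invalid.
No premise or chain of K-axiom applications forces O(~w), and none forces O(w). So ~w is neither obligatory nor forbidden under these norms.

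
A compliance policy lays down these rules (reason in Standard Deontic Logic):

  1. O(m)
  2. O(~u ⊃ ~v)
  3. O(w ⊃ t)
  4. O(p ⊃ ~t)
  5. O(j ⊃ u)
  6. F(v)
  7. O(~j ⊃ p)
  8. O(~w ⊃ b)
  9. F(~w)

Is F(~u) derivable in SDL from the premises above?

F(~w) at premise 9 means O(w).
Premise 3 is O(w ⊃ t); since O(w), deontic closure gives O(t).
The contrapositive of premise 4 (O(p ⊃ ~t)) is O(t ⊃ ~p), and O(t) is already established, so O(~p).
The contrapositive of premise 7 (O(~j ⊃ p)) is O(~p ⊃ j), and O(~p) is already established, so O(j).
With premise 5, O(j ⊃ u), the K-axiom yields O(u).
Premises 1, 2, 6, 8 do not contribute to this derivation.
So O(u) holds, i.e. F(~u). The claim follows.

Yes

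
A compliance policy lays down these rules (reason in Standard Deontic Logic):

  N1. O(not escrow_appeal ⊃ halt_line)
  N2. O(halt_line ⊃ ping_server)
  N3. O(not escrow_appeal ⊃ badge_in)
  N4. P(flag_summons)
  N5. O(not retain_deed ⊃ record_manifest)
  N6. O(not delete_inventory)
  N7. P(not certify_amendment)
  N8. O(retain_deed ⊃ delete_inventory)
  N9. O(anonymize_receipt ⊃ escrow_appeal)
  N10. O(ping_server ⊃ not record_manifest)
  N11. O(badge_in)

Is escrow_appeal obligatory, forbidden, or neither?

From premise 6 we have O(not delete_inventory).
Premise 8, O(retain_deed ⊃ delete_inventory), contraposes to O(not delete_inventory ⊃ not retain_deed); with O(not delete_inventory) we get O(not retain_deed).
Applying K to premise 5 (O(not retain_deed ⊃ record_manifest)) and O(not retain_deed) yields O(record_manifest).
Premise 10 is O(ping_server ⊃ not record_manifest); contrapositively O(record_manifest ⊃ not ping_server). Since O(record_manifest) holds, K gives O(not ping_server).
The contrapositive of premise 2 (O(halt_line ⊃ ping_server)) is O(not ping_server ⊃ not halt_line), and O(not ping_server) is already established, so O(not halt_line).
Premise 1, O(not escrow_appeal ⊃ halt_line), contraposes to O(not halt_line ⊃ escrow_appeal); with O(not halt_line) we get O(escrow_appeal).
Premises 3, 4, 7, 9, 11 do not contribute to this derivation.
Hence escrow_appeal is obligatory.

Obligatory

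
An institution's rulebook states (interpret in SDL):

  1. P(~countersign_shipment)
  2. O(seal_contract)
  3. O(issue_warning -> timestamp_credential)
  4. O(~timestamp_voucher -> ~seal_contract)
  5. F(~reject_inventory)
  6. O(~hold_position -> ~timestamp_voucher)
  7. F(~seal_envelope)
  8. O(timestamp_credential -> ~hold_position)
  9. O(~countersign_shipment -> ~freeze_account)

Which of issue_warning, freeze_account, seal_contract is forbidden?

Premise 2 states O(seal_contract) outright.
Premise 4 is O(~timestamp_voucher -> ~seal_contract); contrapositively O(seal_contract -> timestamp_voucher). Since O(seal_contract) holds, K gives O(timestamp_voucher).
Premise 6 is O(~hold_position -> ~timestamp_voucher); contrapositively O(timestamp_voucher -> hold_position). Since O(timestamp_voucher) holds, K gives O(hold_position).
The contrapositive of premise 8 (O(timestamp_credential -> ~hold_position)) is O(hold_position -> ~timestamp_credential), and O(hold_position) is already established, so O(~timestamp_credential).
Premise 3 is O(issue_warning -> timestamp_credential); contrapositively O(~timestamp_credential -> ~issue_warning). Since O(~timestamp_credential) holds, K gives O(~issue_warning).
So O(~issue_warning) holds, i.e. issue_warning is forbidden. None of the other listed options is forbidden under the premises.

issue_warning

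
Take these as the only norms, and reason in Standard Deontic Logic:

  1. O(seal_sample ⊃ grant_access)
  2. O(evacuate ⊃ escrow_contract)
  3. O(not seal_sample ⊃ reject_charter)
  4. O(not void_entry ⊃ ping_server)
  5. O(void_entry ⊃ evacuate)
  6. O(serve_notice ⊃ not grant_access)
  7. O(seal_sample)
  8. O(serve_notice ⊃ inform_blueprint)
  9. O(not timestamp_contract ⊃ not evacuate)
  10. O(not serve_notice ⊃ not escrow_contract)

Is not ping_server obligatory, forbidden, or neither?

Forbidden

Premise 7 gives O(seal_sample).
Premise 1 is O(seal_sample ⊃ grant_access); since O(seal_sample), deontic closure gives O(grant_access).
Premise 6 is O(serve_notice ⊃ not grant_access); contrapositively O(grant_access ⊃ not serve_notice). Since O(grant_access) holds, K gives O(not serve_notice).
With premise 10, O(not serve_notice ⊃ not escrow_contract), the K-axiom yields O(not escrow_contract).
Premise 2 is O(evacuate ⊃ escrow_contract); contrapositively O(not escrow_contract ⊃ not evacuate). Since O(not escrow_contract) holds, K gives O(not evacuate).
Premise 5 is O(void_entry ⊃ evacuate); contrapositively O(not evacuate ⊃ not void_entry). Since O(not evacuate) holds, K gives O(not void_entry).
With premise 4, O(not void_entry ⊃ ping_server), the K-axiom yields O(ping_server).
Premises 3, 8, 9 do not contribute to this derivation.
Thus O(ping_server), which is F(not ping_server): not ping_server is forbidden.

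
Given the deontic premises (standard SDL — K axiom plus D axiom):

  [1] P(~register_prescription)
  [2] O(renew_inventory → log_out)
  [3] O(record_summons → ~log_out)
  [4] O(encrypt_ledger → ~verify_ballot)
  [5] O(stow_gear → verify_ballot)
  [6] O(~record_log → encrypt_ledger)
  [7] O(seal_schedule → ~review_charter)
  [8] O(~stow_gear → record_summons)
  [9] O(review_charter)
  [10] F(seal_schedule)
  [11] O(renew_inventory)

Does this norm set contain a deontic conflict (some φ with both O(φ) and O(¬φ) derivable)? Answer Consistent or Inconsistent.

Premise 7 is O(seal_schedule → ~review_charter), but O(seal_schedule) is not derivable from the premises, so it does not yield O(~review_charter).
So O(~review_charter) is not derivable, and the apparent clash with O(review_charter) does not arise.
A world satisfying every obligation exists (e.g. encrypt_ledger=false, log_out=true, record_log=true, record_summons=false, register_prescription=false, renew_inventory=true, review_charter=true, seal_schedule=false, stow_gear=true, verify_ballot=true); no atom is both obligatory and forbidden, so the set is consistent.

Consistent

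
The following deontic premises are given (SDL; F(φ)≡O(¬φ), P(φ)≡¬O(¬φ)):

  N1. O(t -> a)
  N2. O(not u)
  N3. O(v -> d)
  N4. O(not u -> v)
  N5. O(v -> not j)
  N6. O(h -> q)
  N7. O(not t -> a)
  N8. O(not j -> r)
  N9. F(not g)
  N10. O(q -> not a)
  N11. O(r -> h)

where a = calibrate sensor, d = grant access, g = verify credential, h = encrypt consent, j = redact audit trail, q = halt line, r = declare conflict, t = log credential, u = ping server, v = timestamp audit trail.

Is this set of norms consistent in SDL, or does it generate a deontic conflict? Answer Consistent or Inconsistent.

Inconsistent

By case analysis on not t: premise 7 gives O(not t -> a) and premise 1 gives O(t -> a), so O(a) either way.
The contrapositive of premise 10 (O(q -> not a)) is O(a -> not q), and O(a) is already established, so O(not q).
The contrapositive of premise 6 (O(h -> q)) is O(not q -> not h), and O(not q) is already established, so O(not h).
The contrapositive of premise 11 (O(r -> h)) is O(not h -> not r), and O(not h) is already established, so O(not r).
Premise 8, O(not j -> r), contraposes to O(not r -> j); with O(not r) we get O(j).
The contrapositive of premise 5 (O(v -> not j)) is O(j -> not v), and O(j) is already established, so O(not v).
Premise 4, O(not u -> v), contraposes to O(not v -> u); with O(not v) we get O(u).
But premise 2 directly asserts O(not u).
We now have both O(u) and O(not u) — u is simultaneously obligatory and forbidden, violating the D-axiom.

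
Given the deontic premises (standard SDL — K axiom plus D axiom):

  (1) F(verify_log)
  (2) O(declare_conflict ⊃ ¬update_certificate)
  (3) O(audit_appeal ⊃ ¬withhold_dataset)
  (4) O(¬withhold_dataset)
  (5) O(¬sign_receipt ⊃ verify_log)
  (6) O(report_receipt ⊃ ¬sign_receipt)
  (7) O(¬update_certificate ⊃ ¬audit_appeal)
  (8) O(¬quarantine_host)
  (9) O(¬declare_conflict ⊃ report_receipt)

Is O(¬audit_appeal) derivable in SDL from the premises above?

Yes

F(verify_log) at premise 1 means O(¬verify_log).
The contrapositive of premise 5 (O(¬sign_receipt ⊃ verify_log)) is O(¬verify_log ⊃ sign_receipt), and O(¬verify_log) is already established, so O(sign_receipt).
Premise 6, O(report_receipt ⊃ ¬sign_receipt), contraposes to O(sign_receipt ⊃ ¬report_receipt); with O(sign_receipt) we get O(¬report_receipt).
Premise 9 is O(¬declare_conflict ⊃ report_receipt); contrapositively O(¬report_receipt ⊃ declare_conflict). Since O(¬report_receipt) holds, K gives O(declare_conflict).
Applying K to premise 2 (O(declare_conflict ⊃ ¬update_certificate)) and O(declare_conflict) yields O(¬update_certificate).
Applying K to premise 7 (O(¬update_certificate ⊃ ¬audit_appeal)) and O(¬update_certificate) yields O(¬audit_appeal).
Premises 3, 4, 8 do not contribute to this derivation.
So O(¬audit_appeal) follows.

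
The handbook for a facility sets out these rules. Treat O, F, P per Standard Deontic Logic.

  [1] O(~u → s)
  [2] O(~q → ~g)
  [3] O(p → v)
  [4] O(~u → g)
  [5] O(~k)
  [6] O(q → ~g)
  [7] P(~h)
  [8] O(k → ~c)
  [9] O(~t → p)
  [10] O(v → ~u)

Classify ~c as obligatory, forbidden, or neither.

Premise 8 is O(k → ~c), but O(k) is not derivable from the premises, so it does not yield O(~c).
No premise or chain of K-axiom applications forces O(~c), and none forces O(c). So ~c is neither obligatory nor forbidden under these norms.

Neither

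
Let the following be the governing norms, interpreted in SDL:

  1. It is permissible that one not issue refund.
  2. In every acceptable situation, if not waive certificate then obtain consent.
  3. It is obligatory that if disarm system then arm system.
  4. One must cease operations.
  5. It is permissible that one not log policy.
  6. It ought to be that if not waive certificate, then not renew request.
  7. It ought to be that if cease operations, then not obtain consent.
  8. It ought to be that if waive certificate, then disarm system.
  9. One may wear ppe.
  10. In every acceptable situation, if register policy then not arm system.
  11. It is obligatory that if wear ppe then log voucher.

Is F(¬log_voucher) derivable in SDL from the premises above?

Premise 11 is O(wear_ppe → log_voucher), but O(wear_ppe) is not derivable from the premises (the permission P(wear_ppe) asserts only ¬O(¬wear_ppe), not O(wear_ppe)), so it does not yield O(log_voucher).
No other premise forces O(log_voucher). An ideal world satisfying every premise can still have ¬log_voucher true, so F(¬log_voucher) is not derivable.

No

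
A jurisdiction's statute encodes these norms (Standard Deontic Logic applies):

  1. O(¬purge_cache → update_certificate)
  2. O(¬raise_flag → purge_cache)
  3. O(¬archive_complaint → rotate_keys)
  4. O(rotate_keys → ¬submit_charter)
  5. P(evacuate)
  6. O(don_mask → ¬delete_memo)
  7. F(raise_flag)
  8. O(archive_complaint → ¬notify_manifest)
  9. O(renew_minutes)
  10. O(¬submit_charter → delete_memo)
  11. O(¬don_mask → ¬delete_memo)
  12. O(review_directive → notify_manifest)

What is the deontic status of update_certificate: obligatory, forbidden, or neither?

Neither

Premise 1 is O(¬purge_cache → update_certificate), but O(¬purge_cache) is not derivable from the premises, so it does not yield O(update_certificate).
No premise or chain of K-axiom applications forces O(update_certificate), and none forces O(¬update_certificate). So update_certificate is neither obligatory nor forbidden under these norms.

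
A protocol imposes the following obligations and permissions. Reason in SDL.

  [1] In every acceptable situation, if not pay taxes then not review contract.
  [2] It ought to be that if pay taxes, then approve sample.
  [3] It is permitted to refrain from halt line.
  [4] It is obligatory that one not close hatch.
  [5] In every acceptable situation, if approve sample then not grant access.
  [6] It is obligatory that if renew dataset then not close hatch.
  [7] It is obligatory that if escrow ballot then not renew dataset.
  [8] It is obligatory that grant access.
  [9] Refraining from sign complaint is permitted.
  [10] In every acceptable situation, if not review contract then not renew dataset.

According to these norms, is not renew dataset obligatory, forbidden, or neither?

Obligatory

From premise 8 we have O(grant_access).
Premise 5 is O(approve_sample → ¬grant_access); contrapositively O(grant_access → ¬approve_sample). Since O(grant_access) holds, K gives O(¬approve_sample).
Premise 2 is O(pay_taxes → approve_sample); contrapositively O(¬approve_sample → ¬pay_taxes). Since O(¬approve_sample) holds, K gives O(¬pay_taxes).
From O(¬pay_taxes) and premise 1, O(¬pay_taxes → ¬review_contract), we obtain O(¬review_contract).
With premise 10, O(¬review_contract → ¬renew_dataset), the K-axiom yields O(¬renew_dataset).
Premises 3, 4, 6, 7, 9 do not contribute to this derivation.
Hence ¬renew_dataset is obligatory.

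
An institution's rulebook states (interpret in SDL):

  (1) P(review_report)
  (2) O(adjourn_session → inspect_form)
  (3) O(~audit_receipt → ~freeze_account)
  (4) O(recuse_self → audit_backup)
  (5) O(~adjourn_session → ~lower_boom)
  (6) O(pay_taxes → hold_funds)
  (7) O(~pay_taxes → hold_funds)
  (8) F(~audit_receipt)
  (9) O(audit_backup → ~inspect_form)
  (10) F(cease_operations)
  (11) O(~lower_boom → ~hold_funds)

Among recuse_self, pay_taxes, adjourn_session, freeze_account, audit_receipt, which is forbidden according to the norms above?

Premises 6 and 7 are O(pay_taxes → hold_funds) and O(~pay_taxes → hold_funds); every ideal world satisfies pay_taxes or ~pay_taxes, so in either case hold_funds holds — hence O(hold_funds).
Premise 11, O(~lower_boom → ~hold_funds), contraposes to O(hold_funds → lower_boom); with O(hold_funds) we get O(lower_boom).
The contrapositive of premise 5 (O(~adjourn_session → ~lower_boom)) is O(lower_boom → adjourn_session), and O(lower_boom) is already established, so O(adjourn_session).
Premise 2 is O(adjourn_session → inspect_form); since O(adjourn_session), deontic closure gives O(inspect_form).
Premise 9 is O(audit_backup → ~inspect_form); contrapositively O(inspect_form → ~audit_backup). Since O(inspect_form) holds, K gives O(~audit_backup).
Premise 4, O(recuse_self → audit_backup), contraposes to O(~audit_backup → ~recuse_self); with O(~audit_backup) we get O(~recuse_self).
So O(~recuse_self) holds, i.e. recuse_self is forbidden. None of the other listed options is forbidden under the premises.

recuse_self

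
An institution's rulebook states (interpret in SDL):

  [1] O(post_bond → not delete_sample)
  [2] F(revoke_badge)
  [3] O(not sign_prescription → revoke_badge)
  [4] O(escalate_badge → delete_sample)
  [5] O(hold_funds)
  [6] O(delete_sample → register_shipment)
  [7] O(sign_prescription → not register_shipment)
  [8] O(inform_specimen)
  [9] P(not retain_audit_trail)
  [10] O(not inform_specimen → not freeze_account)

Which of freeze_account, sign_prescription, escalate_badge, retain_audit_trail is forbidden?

Premise 2 is F(revoke_badge), i.e. O(not revoke_badge).
The contrapositive of premise 3 (O(not sign_prescription → revoke_badge)) is O(not revoke_badge → sign_prescription), and O(not revoke_badge) is already established, so O(sign_prescription).
With premise 7, O(sign_prescription → not register_shipment), the K-axiom yields O(not register_shipment).
The contrapositive of premise 6 (O(delete_sample → register_shipment)) is O(not register_shipment → not delete_sample), and O(not register_shipment) is already established, so O(not delete_sample).
Premise 4 is O(escalate_badge → delete_sample); contrapositively O(not delete_sample → not escalate_badge). Since O(not delete_sample) holds, K gives O(not escalate_badge).
So O(not escalate_badge) holds, i.e. escalate_badge is forbidden. None of the other listed options is forbidden under the premises.

escalate_badge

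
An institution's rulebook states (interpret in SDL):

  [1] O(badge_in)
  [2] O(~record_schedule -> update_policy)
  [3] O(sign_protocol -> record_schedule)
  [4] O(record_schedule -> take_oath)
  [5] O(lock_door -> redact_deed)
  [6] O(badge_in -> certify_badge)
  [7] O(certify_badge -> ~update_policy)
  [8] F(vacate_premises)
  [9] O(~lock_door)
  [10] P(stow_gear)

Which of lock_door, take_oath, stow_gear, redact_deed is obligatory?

Premise 1 gives O(badge_in).
Premise 6 is O(badge_in -> certify_badge); since O(badge_in), deontic closure gives O(certify_badge).
Premise 7 is O(certify_badge -> ~update_policy); since O(certify_badge), deontic closure gives O(~update_policy).
Premise 2 is O(~record_schedule -> update_policy); contrapositively O(~update_policy -> record_schedule). Since O(~update_policy) holds, K gives O(record_schedule).
Premise 4 is O(record_schedule -> take_oath); since O(record_schedule), deontic closure gives O(take_oath).
So O(take_oath) holds — take_oath is obligatory. None of the other listed options is made obligatory by any chain of premises.

take_oath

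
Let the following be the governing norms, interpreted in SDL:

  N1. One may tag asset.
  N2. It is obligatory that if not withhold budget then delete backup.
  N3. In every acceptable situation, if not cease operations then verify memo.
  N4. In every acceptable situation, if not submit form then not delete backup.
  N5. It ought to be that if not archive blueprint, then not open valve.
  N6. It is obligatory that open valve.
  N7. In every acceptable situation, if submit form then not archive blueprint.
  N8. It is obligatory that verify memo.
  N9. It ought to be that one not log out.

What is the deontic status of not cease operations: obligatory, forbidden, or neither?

Premise 3 is O(¬cease_operations → verify_memo); even if O(verify_memo) held, inferring O(¬cease_operations) would be affirming the consequent — invalid.
No premise or chain of K-axiom applications forces O(¬cease_operations), and none forces O(cease_operations). So ¬cease_operations is neither obligatory nor forbidden under these norms.

Neither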